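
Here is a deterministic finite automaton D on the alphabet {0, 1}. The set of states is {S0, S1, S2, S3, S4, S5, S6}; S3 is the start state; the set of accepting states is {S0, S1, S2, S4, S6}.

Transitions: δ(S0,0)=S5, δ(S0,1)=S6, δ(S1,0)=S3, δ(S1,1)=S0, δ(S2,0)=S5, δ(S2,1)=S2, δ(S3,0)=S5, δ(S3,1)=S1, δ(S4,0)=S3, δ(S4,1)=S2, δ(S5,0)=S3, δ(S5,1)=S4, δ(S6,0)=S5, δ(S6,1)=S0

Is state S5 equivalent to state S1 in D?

No

Every state is reachable, so we keep all 7.
Initial partition by acceptance: {S0,S1,S2,S4,S6} | {S3,S5}.
The partition is now stable with 2 blocks: {S0,S1,S2,S4,S6} | {S3,S5}.
S5 and S1 end up in different blocks, so they are distinguishable. For instance, the string 'ε' is accepted from only S1.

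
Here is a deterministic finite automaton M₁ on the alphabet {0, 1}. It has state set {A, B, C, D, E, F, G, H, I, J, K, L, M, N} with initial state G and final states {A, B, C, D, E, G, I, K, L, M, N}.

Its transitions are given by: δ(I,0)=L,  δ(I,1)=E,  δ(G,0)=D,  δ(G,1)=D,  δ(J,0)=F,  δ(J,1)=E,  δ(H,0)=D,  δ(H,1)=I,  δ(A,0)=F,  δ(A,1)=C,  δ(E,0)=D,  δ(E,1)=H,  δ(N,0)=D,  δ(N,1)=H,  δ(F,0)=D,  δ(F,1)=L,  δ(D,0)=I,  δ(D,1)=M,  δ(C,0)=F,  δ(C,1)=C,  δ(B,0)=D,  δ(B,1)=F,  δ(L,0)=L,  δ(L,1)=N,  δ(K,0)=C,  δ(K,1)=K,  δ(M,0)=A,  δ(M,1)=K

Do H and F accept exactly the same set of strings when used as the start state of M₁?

Reachable states from the start: {A,C,D,E,F,G,H,I,K,L,M,N}. Unreachable: {B,J} — drop them.
Initial partition by acceptance: {A,C,D,E,G,I,K,L,M,N} | {F,H}.
On input 0, block {A,C,D,E,G,I,K,L,M,N} splits into {D,E,G,I,K,L,M,N} and {A,C}.
Refine {D,E,G,I,K,L,M,N} on symbol 0: members go to different blocks, giving {D,E,G,I,L,N} and {K,M}.
Split {D,E,G,I,L,N} by δ(·,1) → {G,I,L} and {E,N} and {D}.
Refine {G,I,L} on symbol 0: members go to different blocks, giving {I,L} and {G}.
The partition is now stable with 7 blocks: {I,L} | {F,H} | {A,C} | {K,M} | {E,N} | {D} | {G}.
H and F lie in the same block of the stable partition, so they are equivalent — no string distinguishes them.

Yes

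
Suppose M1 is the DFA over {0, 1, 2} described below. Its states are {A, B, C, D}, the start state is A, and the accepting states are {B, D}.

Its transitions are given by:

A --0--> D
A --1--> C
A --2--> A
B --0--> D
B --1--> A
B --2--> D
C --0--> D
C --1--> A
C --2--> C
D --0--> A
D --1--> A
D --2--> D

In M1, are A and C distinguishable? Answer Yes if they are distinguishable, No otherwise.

No

First remove the unreachable states {B}; 3 states remain.
Initial partition by acceptance: {D} | {A,C}.
The partition is now stable with 2 blocks: {D} | {A,C}.
A and C lie in the same block of the stable partition, so they are equivalent — no string distinguishes them.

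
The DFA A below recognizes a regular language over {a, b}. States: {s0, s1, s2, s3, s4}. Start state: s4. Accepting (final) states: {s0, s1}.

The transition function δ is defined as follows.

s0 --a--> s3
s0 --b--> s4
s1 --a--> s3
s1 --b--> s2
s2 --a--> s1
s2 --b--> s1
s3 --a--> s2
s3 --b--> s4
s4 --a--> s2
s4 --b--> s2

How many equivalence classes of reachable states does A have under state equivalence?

Reachable states from the start: {s1,s2,s3,s4}. Unreachable: {s0} — drop them.
P0 = {s1} | {s2,s3,s4}.
On input a, block {s2,s3,s4} splits into {s3,s4} and {s2}.
Split {s3,s4} by δ(·,b) → {s3} and {s4}.
The partition is now stable with 4 blocks: {s1} | {s3} | {s2} | {s4}.

4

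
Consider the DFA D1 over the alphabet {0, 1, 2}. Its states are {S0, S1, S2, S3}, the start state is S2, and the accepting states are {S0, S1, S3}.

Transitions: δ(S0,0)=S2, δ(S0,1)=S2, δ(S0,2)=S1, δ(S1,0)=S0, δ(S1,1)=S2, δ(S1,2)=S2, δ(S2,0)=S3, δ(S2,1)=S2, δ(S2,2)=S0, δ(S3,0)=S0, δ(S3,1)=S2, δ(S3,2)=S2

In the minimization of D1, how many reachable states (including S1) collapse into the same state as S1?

2

Every state is reachable, so we keep all 4.
Initial partition by acceptance: {S0,S1,S3} | {S2}.
Refine {S0,S1,S3} on symbol 0: members go to different blocks, giving {S1,S3} and {S0}.
The partition is now stable with 3 blocks: {S1,S3} | {S2} | {S0}.
State S1 belongs to the block {S1,S3}, which has 2 states.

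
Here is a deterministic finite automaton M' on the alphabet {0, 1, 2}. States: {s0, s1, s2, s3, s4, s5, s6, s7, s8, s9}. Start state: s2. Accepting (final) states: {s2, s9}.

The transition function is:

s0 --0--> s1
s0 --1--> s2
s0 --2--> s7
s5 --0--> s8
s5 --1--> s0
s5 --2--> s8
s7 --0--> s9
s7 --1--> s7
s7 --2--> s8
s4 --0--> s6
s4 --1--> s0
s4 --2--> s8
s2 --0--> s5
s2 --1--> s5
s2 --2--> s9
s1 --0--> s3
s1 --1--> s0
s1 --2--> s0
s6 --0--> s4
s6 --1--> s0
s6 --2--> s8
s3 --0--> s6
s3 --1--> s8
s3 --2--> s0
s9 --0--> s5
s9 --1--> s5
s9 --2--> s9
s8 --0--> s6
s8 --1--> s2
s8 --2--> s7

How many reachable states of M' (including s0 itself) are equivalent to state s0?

All states are reachable from the start state.
Start with accepting vs non-accepting: {s2,s9} | {s0,s1,s3,s4,s5,s6,s7,s8}.
Split {s0,s1,s3,s4,s5,s6,s7,s8} by δ(·,0) → {s0,s1,s3,s4,s5,s6,s8} and {s7}.
On input 1, block {s0,s1,s3,s4,s5,s6,s8} splits into {s1,s3,s4,s5,s6} and {s0,s8}.
On input 0, block {s1,s3,s4,s5,s6} splits into {s1,s3,s4,s6} and {s5}.
Stable partition: {s2,s9} | {s1,s3,s4,s6} | {s7} | {s0,s8} | {s5} — 5 equivalence classes.
State s0 belongs to the block {s0,s8}, which has 2 states.

2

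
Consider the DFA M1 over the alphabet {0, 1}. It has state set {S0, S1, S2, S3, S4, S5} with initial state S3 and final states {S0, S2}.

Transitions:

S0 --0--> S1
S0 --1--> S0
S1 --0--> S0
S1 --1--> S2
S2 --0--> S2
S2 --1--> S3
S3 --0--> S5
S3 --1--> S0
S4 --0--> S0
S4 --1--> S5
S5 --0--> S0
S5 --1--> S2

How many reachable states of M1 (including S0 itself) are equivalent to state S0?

First remove the unreachable states {S4}; 5 states remain.
Start with accepting vs non-accepting: {S0,S2} | {S1,S3,S5}.
Refine {S0,S2} on symbol 0: members go to different blocks, giving {S0} and {S2}.
Refine {S1,S3,S5} on symbol 0: members go to different blocks, giving {S1,S5} and {S3}.
No further refinement is possible. Final partition (4 blocks): {S0} | {S1,S5} | {S2} | {S3}.
State S0 belongs to the block {S0}, which has 1 states.

1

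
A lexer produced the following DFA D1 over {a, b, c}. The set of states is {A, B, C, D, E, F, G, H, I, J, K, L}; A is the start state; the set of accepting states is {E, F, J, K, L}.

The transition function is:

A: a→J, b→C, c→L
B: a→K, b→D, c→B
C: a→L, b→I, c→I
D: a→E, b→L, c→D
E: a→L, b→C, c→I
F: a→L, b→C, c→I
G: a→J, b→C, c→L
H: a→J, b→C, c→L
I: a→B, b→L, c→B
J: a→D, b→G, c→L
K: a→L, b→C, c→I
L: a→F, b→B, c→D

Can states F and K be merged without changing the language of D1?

Yes

First remove the unreachable states {H}; 11 states remain.
Initial partition by acceptance: {E,F,J,K,L} | {A,B,C,D,G,I}.
On input a, block {E,F,J,K,L} splits into {E,F,K,L} and {J}.
On input a, block {A,B,C,D,G,I} splits into {B,C,D} and {A,G} and {I}.
Refine {E,F,K,L} on symbol c: members go to different blocks, giving {E,F,K} and {L}.
Split {B,C,D} by δ(·,a) → {B,D} and {C}.
Refine {B,D} on symbol b: members go to different blocks, giving {B} and {D}.
The partition is now stable with 8 blocks: {E,F,K} | {B} | {J} | {A,G} | {I} | {L} | {C} | {D}.
F and K lie in the same block of the stable partition, so they are equivalent — no string distinguishes them.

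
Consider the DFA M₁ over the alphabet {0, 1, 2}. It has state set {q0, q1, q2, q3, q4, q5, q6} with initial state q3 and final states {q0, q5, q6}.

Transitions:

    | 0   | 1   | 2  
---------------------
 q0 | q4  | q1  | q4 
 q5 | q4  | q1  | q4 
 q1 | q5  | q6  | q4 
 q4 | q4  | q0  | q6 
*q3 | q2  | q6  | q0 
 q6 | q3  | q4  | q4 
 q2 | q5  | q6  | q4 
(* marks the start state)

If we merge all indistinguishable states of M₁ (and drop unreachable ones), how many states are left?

All states are reachable from the start state.
Initial partition by acceptance: {q0,q5,q6} | {q1,q2,q3,q4}.
On input 0, block {q1,q2,q3,q4} splits into {q1,q2} and {q3,q4}.
Split {q0,q5,q6} by δ(·,1) → {q0,q5} and {q6}.
Split {q3,q4} by δ(·,0) → {q3} and {q4}.
No further refinement is possible. Final partition (5 blocks): {q0,q5} | {q1,q2} | {q3} | {q6} | {q4}.

5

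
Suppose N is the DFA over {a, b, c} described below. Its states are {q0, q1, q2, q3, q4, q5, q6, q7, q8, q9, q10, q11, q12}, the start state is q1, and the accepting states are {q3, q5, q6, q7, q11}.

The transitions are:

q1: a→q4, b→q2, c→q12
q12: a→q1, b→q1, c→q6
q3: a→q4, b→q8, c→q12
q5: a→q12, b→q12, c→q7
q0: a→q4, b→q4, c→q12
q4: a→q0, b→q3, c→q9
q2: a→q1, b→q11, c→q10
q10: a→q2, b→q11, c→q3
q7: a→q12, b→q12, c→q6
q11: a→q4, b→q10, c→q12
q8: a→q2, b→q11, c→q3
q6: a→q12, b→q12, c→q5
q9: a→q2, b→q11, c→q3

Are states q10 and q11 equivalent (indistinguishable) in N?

All states are reachable from the start state.
P0 = {q3,q5,q6,q7,q11} | {q0,q1,q2,q4,q8,q9,q10,q12}.
Split {q3,q5,q6,q7,q11} by δ(·,c) → {q5,q6,q7} and {q3,q11}.
Split {q0,q1,q2,q4,q8,q9,q10,q12} by δ(·,b) → {q2,q4,q8,q9,q10} and {q0,q1,q12}.
On input a, block {q2,q4,q8,q9,q10} splits into {q8,q9,q10} and {q2,q4}.
Split {q0,q1,q12} by δ(·,a) → {q0,q1} and {q12}.
The partition is now stable with 6 blocks: {q5,q6,q7} | {q8,q9,q10} | {q3,q11} | {q0,q1} | {q2,q4} | {q12}.
q10 and q11 end up in different blocks, so they are distinguishable. For instance, the string 'ε' is accepted from only q11.

No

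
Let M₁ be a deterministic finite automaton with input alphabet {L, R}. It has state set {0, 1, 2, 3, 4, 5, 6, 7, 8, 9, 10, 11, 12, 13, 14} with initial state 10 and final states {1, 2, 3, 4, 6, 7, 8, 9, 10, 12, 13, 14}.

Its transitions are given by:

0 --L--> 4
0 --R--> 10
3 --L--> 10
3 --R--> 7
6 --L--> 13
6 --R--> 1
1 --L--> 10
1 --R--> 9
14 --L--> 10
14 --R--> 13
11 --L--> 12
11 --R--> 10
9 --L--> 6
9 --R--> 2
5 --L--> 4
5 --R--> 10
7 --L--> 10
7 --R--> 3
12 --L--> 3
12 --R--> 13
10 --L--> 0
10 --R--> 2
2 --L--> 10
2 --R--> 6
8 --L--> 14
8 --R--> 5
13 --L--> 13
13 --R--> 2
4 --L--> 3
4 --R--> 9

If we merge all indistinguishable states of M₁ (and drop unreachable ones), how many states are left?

First remove the unreachable states {5,8,11,12,14}; 10 states remain.
Start with accepting vs non-accepting: {1,2,3,4,6,7,9,10,13} | {0}.
Refine {1,2,3,4,6,7,9,10,13} on symbol L: members go to different blocks, giving {1,2,3,4,6,7,9,13} and {10}.
Refine {1,2,3,4,6,7,9,13} on symbol L: members go to different blocks, giving {1,2,3,7} and {4,6,9,13}.
Split {1,2,3,7} by δ(·,R) → {1,2} and {3,7}.
Refine {4,6,9,13} on symbol L: members go to different blocks, giving {6,9,13} and {4}.
Stable partition: {1,2} | {0} | {10} | {6,9,13} | {3,7} | {4} — 6 equivalence classes.

6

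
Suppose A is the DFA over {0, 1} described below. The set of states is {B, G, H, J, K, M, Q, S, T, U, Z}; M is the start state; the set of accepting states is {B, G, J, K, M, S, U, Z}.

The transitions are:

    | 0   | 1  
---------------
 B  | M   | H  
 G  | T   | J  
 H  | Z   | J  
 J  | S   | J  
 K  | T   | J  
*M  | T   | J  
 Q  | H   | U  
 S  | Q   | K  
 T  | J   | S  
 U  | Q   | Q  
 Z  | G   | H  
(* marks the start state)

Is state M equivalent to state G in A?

Reachable states from the start: {G,H,J,K,M,Q,S,T,U,Z}. Unreachable: {B} — drop them.
P0 = {G,J,K,M,S,U,Z} | {H,Q,T}.
On input 0, block {G,J,K,M,S,U,Z} splits into {G,K,M,S,U} and {J,Z}.
Split {G,K,M,S,U} by δ(·,1) → {G,K,M} and {S} and {U}.
On input 0, block {H,Q,T} splits into {H,T} and {Q}.
On input 1, block {H,T} splits into {T} and {H}.
Refine {J,Z} on symbol 0: members go to different blocks, giving {Z} and {J}.
Stable partition: {G,K,M} | {T} | {Z} | {S} | {U} | {Q} | {H} | {J} — 8 equivalence classes.
M and G lie in the same block of the stable partition, so they are equivalent — no string distinguishes them.

Yes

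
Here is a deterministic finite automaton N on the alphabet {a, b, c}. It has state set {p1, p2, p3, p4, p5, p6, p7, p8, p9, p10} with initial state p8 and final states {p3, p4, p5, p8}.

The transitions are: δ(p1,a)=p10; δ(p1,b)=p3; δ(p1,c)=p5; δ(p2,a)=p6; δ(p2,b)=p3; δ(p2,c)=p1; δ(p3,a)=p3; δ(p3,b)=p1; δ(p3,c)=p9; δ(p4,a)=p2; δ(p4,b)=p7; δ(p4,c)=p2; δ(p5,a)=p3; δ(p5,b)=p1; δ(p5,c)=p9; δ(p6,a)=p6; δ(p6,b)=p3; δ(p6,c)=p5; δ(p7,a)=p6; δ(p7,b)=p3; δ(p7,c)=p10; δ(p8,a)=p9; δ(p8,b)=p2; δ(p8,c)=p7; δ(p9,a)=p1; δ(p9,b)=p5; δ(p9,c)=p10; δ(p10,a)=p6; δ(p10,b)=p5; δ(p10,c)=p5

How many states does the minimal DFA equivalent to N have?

4

Reachable states from the start: {p1,p2,p3,p5,p6,p7,p8,p9,p10}. Unreachable: {p4} — drop them.
Start with accepting vs non-accepting: {p3,p5,p8} | {p1,p2,p6,p7,p9,p10}.
On input a, block {p3,p5,p8} splits into {p3,p5} and {p8}.
Refine {p1,p2,p6,p7,p9,p10} on symbol c: members go to different blocks, giving {p1,p6,p10} and {p2,p7,p9}.
The partition is now stable with 4 blocks: {p3,p5} | {p1,p6,p10} | {p8} | {p2,p7,p9}.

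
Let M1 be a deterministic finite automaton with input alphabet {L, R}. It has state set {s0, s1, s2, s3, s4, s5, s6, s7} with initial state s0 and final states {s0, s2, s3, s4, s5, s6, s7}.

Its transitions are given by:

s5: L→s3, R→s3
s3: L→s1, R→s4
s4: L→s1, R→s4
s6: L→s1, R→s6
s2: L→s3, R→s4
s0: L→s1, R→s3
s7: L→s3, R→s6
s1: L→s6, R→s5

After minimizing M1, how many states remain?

3

Reachable states from the start: {s0,s1,s3,s4,s5,s6}. Unreachable: {s2,s7} — drop them.
Start with accepting vs non-accepting: {s0,s3,s4,s5,s6} | {s1}.
On input L, block {s0,s3,s4,s5,s6} splits into {s0,s3,s4,s6} and {s5}.
No further refinement is possible. Final partition (3 blocks): {s0,s3,s4,s6} | {s1} | {s5}.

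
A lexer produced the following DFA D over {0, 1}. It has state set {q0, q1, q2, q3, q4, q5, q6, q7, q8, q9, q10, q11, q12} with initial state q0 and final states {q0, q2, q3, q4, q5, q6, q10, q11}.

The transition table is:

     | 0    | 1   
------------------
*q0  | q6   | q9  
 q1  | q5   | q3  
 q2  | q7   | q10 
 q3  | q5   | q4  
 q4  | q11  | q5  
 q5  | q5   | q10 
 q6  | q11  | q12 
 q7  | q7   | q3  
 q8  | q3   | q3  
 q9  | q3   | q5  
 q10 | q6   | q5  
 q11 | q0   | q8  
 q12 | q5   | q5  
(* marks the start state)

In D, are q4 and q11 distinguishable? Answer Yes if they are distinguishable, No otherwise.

Reachable states from the start: {q0,q3,q4,q5,q6,q8,q9,q10,q11,q12}. Unreachable: {q1,q2,q7} — drop them.
P0 = {q0,q3,q4,q5,q6,q10,q11} | {q8,q9,q12}.
On input 1, block {q0,q3,q4,q5,q6,q10,q11} splits into {q3,q4,q5,q10} and {q0,q6,q11}.
On input 0, block {q3,q4,q5,q10} splits into {q3,q5} and {q4,q10}.
The partition is now stable with 4 blocks: {q3,q5} | {q8,q9,q12} | {q0,q6,q11} | {q4,q10}.
q4 and q11 end up in different blocks, so they are distinguishable. For instance, the string '1' is accepted from only q4.

Yes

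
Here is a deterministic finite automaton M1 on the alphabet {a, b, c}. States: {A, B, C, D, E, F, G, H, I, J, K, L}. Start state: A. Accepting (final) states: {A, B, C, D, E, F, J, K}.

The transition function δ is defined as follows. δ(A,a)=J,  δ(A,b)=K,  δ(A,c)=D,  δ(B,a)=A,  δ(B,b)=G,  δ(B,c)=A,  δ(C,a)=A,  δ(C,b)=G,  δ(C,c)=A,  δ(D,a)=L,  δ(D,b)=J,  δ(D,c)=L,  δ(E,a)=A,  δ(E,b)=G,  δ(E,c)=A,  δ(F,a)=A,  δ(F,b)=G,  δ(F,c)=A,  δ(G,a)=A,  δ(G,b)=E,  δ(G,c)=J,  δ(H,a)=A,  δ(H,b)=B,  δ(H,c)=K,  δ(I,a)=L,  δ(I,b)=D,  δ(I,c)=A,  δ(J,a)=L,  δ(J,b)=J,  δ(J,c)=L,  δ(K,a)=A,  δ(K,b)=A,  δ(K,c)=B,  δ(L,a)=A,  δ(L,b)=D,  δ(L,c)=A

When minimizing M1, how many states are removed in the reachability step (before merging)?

BFS from A reaches {A, B, D, E, G, J, K, L}; the 4 state(s) C, F, H, I are never visited.

4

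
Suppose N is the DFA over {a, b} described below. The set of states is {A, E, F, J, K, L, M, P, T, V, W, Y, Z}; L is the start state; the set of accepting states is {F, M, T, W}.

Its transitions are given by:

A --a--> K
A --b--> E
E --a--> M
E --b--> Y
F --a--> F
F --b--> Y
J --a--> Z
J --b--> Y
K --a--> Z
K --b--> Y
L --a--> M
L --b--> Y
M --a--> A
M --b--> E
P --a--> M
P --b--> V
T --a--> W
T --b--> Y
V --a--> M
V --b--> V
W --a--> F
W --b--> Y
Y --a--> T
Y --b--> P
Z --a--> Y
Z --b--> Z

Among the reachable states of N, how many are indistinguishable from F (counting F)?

3

First remove the unreachable states {J}; 12 states remain.
Initial partition by acceptance: {F,M,T,W} | {A,E,K,L,P,V,Y,Z}.
Split {F,M,T,W} by δ(·,a) → {F,T,W} and {M}.
Split {A,E,K,L,P,V,Y,Z} by δ(·,a) → {E,L,P,V} and {A,K,Z} and {Y}.
On input b, block {E,L,P,V} splits into {E,L} and {P,V}.
On input a, block {A,K,Z} splits into {A,K} and {Z}.
On input a, block {A,K} splits into {K} and {A}.
No further refinement is possible. Final partition (8 blocks): {F,T,W} | {E,L} | {M} | {K} | {Y} | {P,V} | {Z} | {A}.
The equivalence class containing F is {F,T,W}, of size 3.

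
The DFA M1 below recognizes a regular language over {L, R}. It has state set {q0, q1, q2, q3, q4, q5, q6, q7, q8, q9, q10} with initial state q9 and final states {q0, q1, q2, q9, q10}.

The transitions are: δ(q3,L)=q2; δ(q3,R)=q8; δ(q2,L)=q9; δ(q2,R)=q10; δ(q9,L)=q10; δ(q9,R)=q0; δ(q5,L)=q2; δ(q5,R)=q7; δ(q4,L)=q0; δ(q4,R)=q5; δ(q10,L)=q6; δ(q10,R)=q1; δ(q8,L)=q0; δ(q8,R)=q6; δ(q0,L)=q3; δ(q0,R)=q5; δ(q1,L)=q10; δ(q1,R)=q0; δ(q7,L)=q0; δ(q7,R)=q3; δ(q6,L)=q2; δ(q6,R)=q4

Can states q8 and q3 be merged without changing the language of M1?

All states are reachable from the start state.
Initial partition by acceptance: {q0,q1,q2,q9,q10} | {q3,q4,q5,q6,q7,q8}.
On input L, block {q0,q1,q2,q9,q10} splits into {q1,q2,q9} and {q0,q10}.
Split {q1,q2,q9} by δ(·,L) → {q1,q9} and {q2}.
Split {q3,q4,q5,q6,q7,q8} by δ(·,L) → {q3,q5,q6} and {q4,q7,q8}.
On input R, block {q0,q10} splits into {q0} and {q10}.
No further refinement is possible. Final partition (6 blocks): {q1,q9} | {q3,q5,q6} | {q0} | {q2} | {q4,q7,q8} | {q10}.
q8 and q3 end up in different blocks, so they are distinguishable. For instance, the string 'LL' is accepted from only q3.

No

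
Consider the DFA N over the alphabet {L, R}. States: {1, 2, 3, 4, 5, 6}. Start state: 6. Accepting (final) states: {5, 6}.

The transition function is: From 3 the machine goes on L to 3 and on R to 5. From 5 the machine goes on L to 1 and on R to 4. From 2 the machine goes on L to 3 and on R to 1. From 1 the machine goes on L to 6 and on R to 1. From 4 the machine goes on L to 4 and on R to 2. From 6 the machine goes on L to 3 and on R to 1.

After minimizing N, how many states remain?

Every state is reachable, so we keep all 6.
Start with accepting vs non-accepting: {5,6} | {1,2,3,4}.
Refine {1,2,3,4} on symbol L: members go to different blocks, giving {2,3,4} and {1}.
Split {5,6} by δ(·,L) → {5} and {6}.
Split {2,3,4} by δ(·,R) → {2} and {3} and {4}.
Stable partition: {5} | {2} | {1} | {6} | {3} | {4} — 6 equivalence classes.

6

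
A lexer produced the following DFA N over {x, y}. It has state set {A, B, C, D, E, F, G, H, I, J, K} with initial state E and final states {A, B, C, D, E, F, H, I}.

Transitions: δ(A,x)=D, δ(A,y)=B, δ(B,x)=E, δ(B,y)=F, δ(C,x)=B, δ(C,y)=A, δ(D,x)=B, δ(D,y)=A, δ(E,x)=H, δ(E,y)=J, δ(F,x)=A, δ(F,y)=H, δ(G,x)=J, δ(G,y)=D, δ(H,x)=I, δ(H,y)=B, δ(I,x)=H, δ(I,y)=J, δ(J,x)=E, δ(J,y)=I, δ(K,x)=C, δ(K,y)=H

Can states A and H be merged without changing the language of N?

Reachable states from the start: {A,B,D,E,F,H,I,J}. Unreachable: {C,G,K} — drop them.
Initial partition by acceptance: {A,B,D,E,F,H,I} | {J}.
Split {A,B,D,E,F,H,I} by δ(·,y) → {A,B,D,F,H} and {E,I}.
Refine {A,B,D,F,H} on symbol x: members go to different blocks, giving {A,D,F} and {B,H}.
On input x, block {A,D,F} splits into {A,F} and {D}.
Refine {A,F} on symbol x: members go to different blocks, giving {A} and {F}.
Split {B,H} by δ(·,y) → {B} and {H}.
The partition is now stable with 7 blocks: {A} | {J} | {E,I} | {B} | {D} | {F} | {H}.
A and H end up in different blocks, so they are distinguishable. For instance, the string 'xy' is accepted from only A.

No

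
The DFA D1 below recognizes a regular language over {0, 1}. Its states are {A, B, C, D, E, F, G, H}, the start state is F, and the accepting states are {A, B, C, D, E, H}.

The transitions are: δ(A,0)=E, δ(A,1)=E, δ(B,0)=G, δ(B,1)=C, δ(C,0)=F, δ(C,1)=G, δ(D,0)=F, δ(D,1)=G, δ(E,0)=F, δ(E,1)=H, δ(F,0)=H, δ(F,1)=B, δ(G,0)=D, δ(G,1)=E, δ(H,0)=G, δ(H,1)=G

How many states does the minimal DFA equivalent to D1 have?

Reachable states from the start: {B,C,D,E,F,G,H}. Unreachable: {A} — drop them.
Start with accepting vs non-accepting: {B,C,D,E,H} | {F,G}.
Split {B,C,D,E,H} by δ(·,1) → {C,D,H} and {B,E}.
The partition is now stable with 3 blocks: {C,D,H} | {F,G} | {B,E}.

3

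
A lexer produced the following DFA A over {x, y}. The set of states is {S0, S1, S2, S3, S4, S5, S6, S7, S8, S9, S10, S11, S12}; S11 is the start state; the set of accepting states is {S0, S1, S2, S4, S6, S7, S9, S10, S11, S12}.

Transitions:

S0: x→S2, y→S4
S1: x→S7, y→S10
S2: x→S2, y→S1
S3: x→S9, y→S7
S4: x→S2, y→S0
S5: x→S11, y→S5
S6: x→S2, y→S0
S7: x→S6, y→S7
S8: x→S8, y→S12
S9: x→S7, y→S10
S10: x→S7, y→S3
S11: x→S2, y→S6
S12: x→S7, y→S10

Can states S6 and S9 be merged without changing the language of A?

No

Reachable states from the start: {S0,S1,S2,S3,S4,S6,S7,S9,S10,S11}. Unreachable: {S5,S8,S12} — drop them.
P0 = {S0,S1,S2,S4,S6,S7,S9,S10,S11} | {S3}.
Split {S0,S1,S2,S4,S6,S7,S9,S10,S11} by δ(·,y) → {S0,S1,S2,S4,S6,S7,S9,S11} and {S10}.
On input y, block {S0,S1,S2,S4,S6,S7,S9,S11} splits into {S0,S2,S4,S6,S7,S11} and {S1,S9}.
Split {S0,S2,S4,S6,S7,S11} by δ(·,y) → {S0,S4,S6,S7,S11} and {S2}.
Refine {S0,S4,S6,S7,S11} on symbol x: members go to different blocks, giving {S0,S4,S6,S11} and {S7}.
The partition is now stable with 6 blocks: {S0,S4,S6,S11} | {S3} | {S10} | {S1,S9} | {S2} | {S7}.
S6 and S9 end up in different blocks, so they are distinguishable. For instance, the string 'yy' is accepted from only S6.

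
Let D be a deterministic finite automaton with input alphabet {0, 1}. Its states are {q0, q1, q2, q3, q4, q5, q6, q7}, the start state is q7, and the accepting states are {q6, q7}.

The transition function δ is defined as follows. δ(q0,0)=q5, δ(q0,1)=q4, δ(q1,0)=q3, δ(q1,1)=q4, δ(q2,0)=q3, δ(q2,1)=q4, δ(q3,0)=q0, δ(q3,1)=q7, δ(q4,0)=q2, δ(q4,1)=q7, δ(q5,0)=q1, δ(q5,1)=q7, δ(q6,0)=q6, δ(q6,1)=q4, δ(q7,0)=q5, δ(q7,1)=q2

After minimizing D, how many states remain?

First remove the unreachable states {q6}; 7 states remain.
Initial partition by acceptance: {q7} | {q0,q1,q2,q3,q4,q5}.
Refine {q0,q1,q2,q3,q4,q5} on symbol 1: members go to different blocks, giving {q0,q1,q2} and {q3,q4,q5}.
No further refinement is possible. Final partition (3 blocks): {q7} | {q0,q1,q2} | {q3,q4,q5}.

3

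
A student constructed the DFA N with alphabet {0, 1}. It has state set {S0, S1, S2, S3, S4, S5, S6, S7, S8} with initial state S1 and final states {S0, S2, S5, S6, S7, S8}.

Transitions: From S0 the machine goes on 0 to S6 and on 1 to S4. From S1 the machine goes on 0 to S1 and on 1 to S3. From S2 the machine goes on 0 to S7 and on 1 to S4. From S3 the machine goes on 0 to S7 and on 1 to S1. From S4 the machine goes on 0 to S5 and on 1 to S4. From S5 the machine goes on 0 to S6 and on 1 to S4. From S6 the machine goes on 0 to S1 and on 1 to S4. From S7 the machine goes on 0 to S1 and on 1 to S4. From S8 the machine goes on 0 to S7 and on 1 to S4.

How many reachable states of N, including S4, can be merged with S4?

1

States {S0,S2,S8} cannot be reached from the start state, so discard them.
P0 = {S5,S6,S7} | {S1,S3,S4}.
Split {S5,S6,S7} by δ(·,0) → {S6,S7} and {S5}.
Refine {S1,S3,S4} on symbol 0: members go to different blocks, giving {S1} and {S3} and {S4}.
Stable partition: {S6,S7} | {S1} | {S5} | {S3} | {S4} — 5 equivalence classes.
State S4 belongs to the block {S4}, which has 1 states.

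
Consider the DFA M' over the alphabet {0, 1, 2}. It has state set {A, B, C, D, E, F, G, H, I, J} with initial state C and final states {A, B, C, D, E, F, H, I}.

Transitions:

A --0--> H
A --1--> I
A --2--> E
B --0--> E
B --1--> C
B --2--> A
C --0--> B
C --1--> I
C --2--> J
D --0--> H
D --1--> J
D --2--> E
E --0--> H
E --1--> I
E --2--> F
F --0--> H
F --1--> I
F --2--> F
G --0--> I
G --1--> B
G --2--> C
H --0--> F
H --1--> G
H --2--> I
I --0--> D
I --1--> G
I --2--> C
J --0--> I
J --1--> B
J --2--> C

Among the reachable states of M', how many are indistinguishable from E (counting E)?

Every state is reachable, so we keep all 10.
P0 = {A,B,C,D,E,F,H,I} | {G,J}.
Refine {A,B,C,D,E,F,H,I} on symbol 1: members go to different blocks, giving {A,B,C,E,F} and {D,H,I}.
Refine {A,B,C,E,F} on symbol 0: members go to different blocks, giving {A,E,F} and {B,C}.
On input 0, block {D,H,I} splits into {D,I} and {H}.
On input 0, block {D,I} splits into {D} and {I}.
Split {B,C} by δ(·,0) → {B} and {C}.
Stable partition: {A,E,F} | {G,J} | {D} | {B} | {H} | {I} | {C} — 7 equivalence classes.
State E belongs to the block {A,E,F}, which has 3 states.

3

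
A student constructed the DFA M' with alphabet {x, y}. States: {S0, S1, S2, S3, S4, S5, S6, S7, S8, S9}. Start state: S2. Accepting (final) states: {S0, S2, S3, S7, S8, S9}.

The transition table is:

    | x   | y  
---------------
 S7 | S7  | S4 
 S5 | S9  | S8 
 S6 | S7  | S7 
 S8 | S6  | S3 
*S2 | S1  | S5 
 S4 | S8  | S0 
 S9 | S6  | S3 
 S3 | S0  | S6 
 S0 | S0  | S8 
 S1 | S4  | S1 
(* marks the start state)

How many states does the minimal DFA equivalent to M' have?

9

All states are reachable from the start state.
P0 = {S0,S2,S3,S7,S8,S9} | {S1,S4,S5,S6}.
Refine {S0,S2,S3,S7,S8,S9} on symbol x: members go to different blocks, giving {S0,S3,S7} and {S2,S8,S9}.
Refine {S0,S3,S7} on symbol y: members go to different blocks, giving {S3,S7} and {S0}.
Refine {S3,S7} on symbol x: members go to different blocks, giving {S3} and {S7}.
Refine {S1,S4,S5,S6} on symbol x: members go to different blocks, giving {S4,S5} and {S1} and {S6}.
Split {S4,S5} by δ(·,y) → {S4} and {S5}.
Refine {S2,S8,S9} on symbol x: members go to different blocks, giving {S8,S9} and {S2}.
Stable partition: {S3} | {S4} | {S8,S9} | {S0} | {S7} | {S1} | {S6} | {S5} | {S2} — 9 equivalence classes.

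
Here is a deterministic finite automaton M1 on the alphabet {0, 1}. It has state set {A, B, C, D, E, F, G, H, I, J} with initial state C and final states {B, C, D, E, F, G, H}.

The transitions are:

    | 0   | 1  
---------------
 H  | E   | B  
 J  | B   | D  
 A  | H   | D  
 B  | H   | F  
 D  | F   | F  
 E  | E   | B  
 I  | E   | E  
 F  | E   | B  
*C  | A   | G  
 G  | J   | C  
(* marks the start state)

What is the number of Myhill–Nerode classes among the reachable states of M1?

States {I} cannot be reached from the start state, so discard them.
Start with accepting vs non-accepting: {B,C,D,E,F,G,H} | {A,J}.
Split {B,C,D,E,F,G,H} by δ(·,0) → {B,D,E,F,H} and {C,G}.
Stable partition: {B,D,E,F,H} | {A,J} | {C,G} — 3 equivalence classes.

3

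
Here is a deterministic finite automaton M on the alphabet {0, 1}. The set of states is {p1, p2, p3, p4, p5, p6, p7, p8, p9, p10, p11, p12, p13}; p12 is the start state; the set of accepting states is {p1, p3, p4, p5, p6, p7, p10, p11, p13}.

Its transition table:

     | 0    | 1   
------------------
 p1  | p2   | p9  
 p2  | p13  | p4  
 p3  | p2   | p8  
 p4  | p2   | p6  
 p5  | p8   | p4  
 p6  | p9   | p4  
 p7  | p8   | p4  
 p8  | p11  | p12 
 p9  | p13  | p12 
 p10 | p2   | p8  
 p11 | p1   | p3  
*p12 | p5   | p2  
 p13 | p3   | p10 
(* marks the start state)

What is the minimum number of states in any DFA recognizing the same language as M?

7

First remove the unreachable states {p7}; 12 states remain.
Start with accepting vs non-accepting: {p1,p3,p4,p5,p6,p10,p11,p13} | {p2,p8,p9,p12}.
Refine {p1,p3,p4,p5,p6,p10,p11,p13} on symbol 0: members go to different blocks, giving {p1,p3,p4,p5,p6,p10} and {p11,p13}.
Refine {p1,p3,p4,p5,p6,p10} on symbol 1: members go to different blocks, giving {p1,p3,p10} and {p4,p5,p6}.
Split {p2,p8,p9,p12} by δ(·,0) → {p2,p8,p9} and {p12}.
Refine {p2,p8,p9} on symbol 1: members go to different blocks, giving {p8,p9} and {p2}.
Split {p4,p5,p6} by δ(·,0) → {p5,p6} and {p4}.
No further refinement is possible. Final partition (7 blocks): {p1,p3,p10} | {p8,p9} | {p11,p13} | {p5,p6} | {p12} | {p2} | {p4}.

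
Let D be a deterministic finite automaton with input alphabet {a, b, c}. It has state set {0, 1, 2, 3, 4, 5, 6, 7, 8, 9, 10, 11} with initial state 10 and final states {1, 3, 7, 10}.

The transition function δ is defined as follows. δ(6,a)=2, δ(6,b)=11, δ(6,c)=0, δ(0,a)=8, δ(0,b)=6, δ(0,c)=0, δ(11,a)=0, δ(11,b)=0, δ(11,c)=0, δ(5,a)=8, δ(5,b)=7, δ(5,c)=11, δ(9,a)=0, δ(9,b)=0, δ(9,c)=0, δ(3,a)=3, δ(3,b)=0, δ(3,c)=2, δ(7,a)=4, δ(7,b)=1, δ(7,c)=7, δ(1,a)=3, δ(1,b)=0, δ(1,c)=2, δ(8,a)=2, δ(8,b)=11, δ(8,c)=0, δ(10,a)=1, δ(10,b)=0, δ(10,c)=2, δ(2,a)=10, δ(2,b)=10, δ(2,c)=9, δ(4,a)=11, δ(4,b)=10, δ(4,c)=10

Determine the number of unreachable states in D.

No path from 10 leads to 4, 5, 7; the other 9 states are all reachable.

3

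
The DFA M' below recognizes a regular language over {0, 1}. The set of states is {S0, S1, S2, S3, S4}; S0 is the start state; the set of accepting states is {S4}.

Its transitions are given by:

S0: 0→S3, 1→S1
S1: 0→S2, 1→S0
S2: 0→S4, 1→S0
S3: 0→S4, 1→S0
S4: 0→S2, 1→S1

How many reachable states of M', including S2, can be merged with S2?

2

All states are reachable from the start state.
Initial partition by acceptance: {S4} | {S0,S1,S2,S3}.
On input 0, block {S0,S1,S2,S3} splits into {S0,S1} and {S2,S3}.
Stable partition: {S4} | {S0,S1} | {S2,S3} — 3 equivalence classes.
The equivalence class containing S2 is {S2,S3}, of size 2.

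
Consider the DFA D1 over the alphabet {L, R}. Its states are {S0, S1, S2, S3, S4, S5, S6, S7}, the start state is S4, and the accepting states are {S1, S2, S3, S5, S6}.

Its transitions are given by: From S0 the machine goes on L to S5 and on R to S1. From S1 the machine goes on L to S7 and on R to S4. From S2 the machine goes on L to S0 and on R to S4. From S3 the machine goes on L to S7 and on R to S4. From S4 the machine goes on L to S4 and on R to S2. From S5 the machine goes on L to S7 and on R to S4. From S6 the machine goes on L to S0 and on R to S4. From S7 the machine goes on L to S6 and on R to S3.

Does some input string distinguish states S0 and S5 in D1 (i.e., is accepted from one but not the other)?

Start with accepting vs non-accepting: {S1,S2,S3,S5,S6} | {S0,S4,S7}.
Split {S0,S4,S7} by δ(·,L) → {S0,S7} and {S4}.
Stable partition: {S1,S2,S3,S5,S6} | {S0,S7} | {S4} — 3 equivalence classes.
S0 and S5 end up in different blocks, so they are distinguishable. For instance, the string 'ε' is accepted from only S5.

Yes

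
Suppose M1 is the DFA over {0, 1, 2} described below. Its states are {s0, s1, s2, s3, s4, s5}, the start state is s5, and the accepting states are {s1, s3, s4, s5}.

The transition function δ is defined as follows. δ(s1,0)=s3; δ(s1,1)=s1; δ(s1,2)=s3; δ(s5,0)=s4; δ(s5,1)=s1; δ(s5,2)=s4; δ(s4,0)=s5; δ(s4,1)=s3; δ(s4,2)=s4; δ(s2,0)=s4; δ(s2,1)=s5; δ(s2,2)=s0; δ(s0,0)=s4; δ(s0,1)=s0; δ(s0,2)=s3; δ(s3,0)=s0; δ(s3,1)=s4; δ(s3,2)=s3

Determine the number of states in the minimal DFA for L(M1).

5

First remove the unreachable states {s2}; 5 states remain.
Start with accepting vs non-accepting: {s1,s3,s4,s5} | {s0}.
Split {s1,s3,s4,s5} by δ(·,0) → {s1,s4,s5} and {s3}.
Refine {s1,s4,s5} on symbol 0: members go to different blocks, giving {s4,s5} and {s1}.
Split {s4,s5} by δ(·,1) → {s4} and {s5}.
No further refinement is possible. Final partition (5 blocks): {s4} | {s0} | {s3} | {s1} | {s5}.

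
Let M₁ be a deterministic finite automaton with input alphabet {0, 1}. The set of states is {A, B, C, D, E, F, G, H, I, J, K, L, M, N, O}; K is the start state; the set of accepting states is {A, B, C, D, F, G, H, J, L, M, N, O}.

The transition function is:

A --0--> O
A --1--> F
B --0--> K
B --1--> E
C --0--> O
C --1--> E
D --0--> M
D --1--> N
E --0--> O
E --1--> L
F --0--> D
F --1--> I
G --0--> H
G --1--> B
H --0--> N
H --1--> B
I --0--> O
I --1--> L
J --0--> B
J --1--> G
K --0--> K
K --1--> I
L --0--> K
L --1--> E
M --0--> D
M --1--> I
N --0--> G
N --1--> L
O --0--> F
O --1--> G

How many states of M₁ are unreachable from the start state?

3

No path from K leads to A, C, J; the other 12 states are all reachable.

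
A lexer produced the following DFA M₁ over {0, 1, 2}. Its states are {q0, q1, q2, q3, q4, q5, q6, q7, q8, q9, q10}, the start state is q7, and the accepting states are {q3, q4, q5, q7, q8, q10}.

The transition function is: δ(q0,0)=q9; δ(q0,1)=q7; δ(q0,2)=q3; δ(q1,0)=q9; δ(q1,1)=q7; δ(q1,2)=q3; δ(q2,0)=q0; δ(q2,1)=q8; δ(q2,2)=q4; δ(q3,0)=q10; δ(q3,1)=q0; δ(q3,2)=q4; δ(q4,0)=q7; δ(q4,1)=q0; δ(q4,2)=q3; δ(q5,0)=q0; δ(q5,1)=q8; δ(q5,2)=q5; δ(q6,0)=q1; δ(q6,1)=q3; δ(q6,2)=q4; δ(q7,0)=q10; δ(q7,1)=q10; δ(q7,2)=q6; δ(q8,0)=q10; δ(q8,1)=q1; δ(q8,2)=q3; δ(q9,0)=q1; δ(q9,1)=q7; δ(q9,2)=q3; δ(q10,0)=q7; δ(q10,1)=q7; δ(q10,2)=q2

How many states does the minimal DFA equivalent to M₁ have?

First remove the unreachable states {q5}; 10 states remain.
P0 = {q3,q4,q7,q8,q10} | {q0,q1,q2,q6,q9}.
Split {q3,q4,q7,q8,q10} by δ(·,1) → {q3,q4,q8} and {q7,q10}.
On input 1, block {q0,q1,q2,q6,q9} splits into {q0,q1,q9} and {q2,q6}.
The partition is now stable with 4 blocks: {q3,q4,q8} | {q0,q1,q9} | {q7,q10} | {q2,q6}.

4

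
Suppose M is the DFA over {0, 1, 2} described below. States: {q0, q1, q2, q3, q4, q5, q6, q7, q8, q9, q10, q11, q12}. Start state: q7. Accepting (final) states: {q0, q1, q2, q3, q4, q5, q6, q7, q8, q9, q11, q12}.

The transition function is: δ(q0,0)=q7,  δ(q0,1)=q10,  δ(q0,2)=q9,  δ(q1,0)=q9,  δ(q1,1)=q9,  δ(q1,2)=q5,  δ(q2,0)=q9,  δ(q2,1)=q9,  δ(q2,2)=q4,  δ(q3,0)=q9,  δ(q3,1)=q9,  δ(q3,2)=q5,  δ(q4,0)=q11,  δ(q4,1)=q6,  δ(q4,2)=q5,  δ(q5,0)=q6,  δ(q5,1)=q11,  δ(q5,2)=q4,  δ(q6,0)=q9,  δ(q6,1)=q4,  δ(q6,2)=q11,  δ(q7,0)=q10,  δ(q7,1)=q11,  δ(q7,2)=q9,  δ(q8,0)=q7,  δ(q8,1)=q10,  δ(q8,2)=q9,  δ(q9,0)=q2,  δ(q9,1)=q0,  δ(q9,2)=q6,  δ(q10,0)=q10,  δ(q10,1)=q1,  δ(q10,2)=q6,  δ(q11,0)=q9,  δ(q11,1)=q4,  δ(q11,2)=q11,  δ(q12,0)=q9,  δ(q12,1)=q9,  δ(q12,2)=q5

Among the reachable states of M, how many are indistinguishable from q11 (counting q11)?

First remove the unreachable states {q3,q8,q12}; 10 states remain.
P0 = {q0,q1,q2,q4,q5,q6,q7,q9,q11} | {q10}.
Split {q0,q1,q2,q4,q5,q6,q7,q9,q11} by δ(·,0) → {q0,q1,q2,q4,q5,q6,q9,q11} and {q7}.
Split {q0,q1,q2,q4,q5,q6,q9,q11} by δ(·,0) → {q1,q2,q4,q5,q6,q9,q11} and {q0}.
Split {q1,q2,q4,q5,q6,q9,q11} by δ(·,1) → {q1,q2,q4,q5,q6,q11} and {q9}.
Refine {q1,q2,q4,q5,q6,q11} on symbol 0: members go to different blocks, giving {q1,q2,q6,q11} and {q4,q5}.
Split {q1,q2,q6,q11} by δ(·,1) → {q1,q2} and {q6,q11}.
Stable partition: {q1,q2} | {q10} | {q7} | {q0} | {q9} | {q4,q5} | {q6,q11} — 7 equivalence classes.
The equivalence class containing q11 is {q6,q11}, of size 2.

2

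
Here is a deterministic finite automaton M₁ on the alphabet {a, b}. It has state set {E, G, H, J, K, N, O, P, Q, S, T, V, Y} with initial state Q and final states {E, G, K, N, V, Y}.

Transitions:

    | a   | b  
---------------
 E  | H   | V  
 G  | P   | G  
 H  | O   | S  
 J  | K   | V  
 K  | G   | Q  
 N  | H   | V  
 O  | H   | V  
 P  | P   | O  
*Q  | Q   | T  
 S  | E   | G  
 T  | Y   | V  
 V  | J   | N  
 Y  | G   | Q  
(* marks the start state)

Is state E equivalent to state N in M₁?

Yes

Initial partition by acceptance: {E,G,K,N,V,Y} | {H,J,O,P,Q,S,T}.
Split {E,G,K,N,V,Y} by δ(·,a) → {E,G,N,V} and {K,Y}.
On input a, block {H,J,O,P,Q,S,T} splits into {H,O,P,Q} and {J,T} and {S}.
Refine {E,G,N,V} on symbol a: members go to different blocks, giving {E,G,N} and {V}.
Split {E,G,N} by δ(·,b) → {E,N} and {G}.
Refine {H,O,P,Q} on symbol b: members go to different blocks, giving {P} and {Q} and {H} and {O}.
No further refinement is possible. Final partition (10 blocks): {E,N} | {P} | {K,Y} | {J,T} | {S} | {V} | {G} | {Q} | {H} | {O}.
E and N lie in the same block of the stable partition, so they are equivalent — no string distinguishes them.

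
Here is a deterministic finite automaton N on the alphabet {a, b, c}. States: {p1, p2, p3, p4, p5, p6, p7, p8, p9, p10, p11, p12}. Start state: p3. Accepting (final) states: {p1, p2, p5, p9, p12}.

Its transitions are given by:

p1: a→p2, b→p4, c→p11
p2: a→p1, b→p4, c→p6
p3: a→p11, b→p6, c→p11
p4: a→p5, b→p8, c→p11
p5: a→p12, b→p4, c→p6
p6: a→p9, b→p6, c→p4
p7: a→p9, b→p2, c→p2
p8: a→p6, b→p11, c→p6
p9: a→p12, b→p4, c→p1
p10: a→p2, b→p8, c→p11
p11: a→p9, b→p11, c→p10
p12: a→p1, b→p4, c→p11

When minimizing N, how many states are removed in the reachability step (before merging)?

BFS from p3 reaches {p1, p2, p3, p4, p5, p6, p8, p9, p10, p11, p12}; the 1 state(s) p7 are never visited.

1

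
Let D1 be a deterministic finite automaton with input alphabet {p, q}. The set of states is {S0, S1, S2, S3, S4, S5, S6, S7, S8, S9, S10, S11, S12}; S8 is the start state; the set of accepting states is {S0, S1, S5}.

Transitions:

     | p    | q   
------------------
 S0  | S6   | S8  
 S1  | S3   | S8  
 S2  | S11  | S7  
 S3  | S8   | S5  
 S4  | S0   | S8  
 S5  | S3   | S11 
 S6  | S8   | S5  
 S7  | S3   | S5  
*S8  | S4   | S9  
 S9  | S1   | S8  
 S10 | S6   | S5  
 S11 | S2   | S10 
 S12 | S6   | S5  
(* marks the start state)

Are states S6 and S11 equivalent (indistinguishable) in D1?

First remove the unreachable states {S12}; 12 states remain.
Initial partition by acceptance: {S0,S1,S5} | {S2,S3,S4,S6,S7,S8,S9,S10,S11}.
Split {S2,S3,S4,S6,S7,S8,S9,S10,S11} by δ(·,p) → {S2,S3,S6,S7,S8,S10,S11} and {S4,S9}.
On input p, block {S2,S3,S6,S7,S8,S10,S11} splits into {S2,S3,S6,S7,S10,S11} and {S8}.
On input q, block {S0,S1,S5} splits into {S0,S1} and {S5}.
On input p, block {S2,S3,S6,S7,S10,S11} splits into {S2,S7,S10,S11} and {S3,S6}.
Split {S2,S7,S10,S11} by δ(·,p) → {S2,S11} and {S7,S10}.
The partition is now stable with 7 blocks: {S0,S1} | {S2,S11} | {S4,S9} | {S8} | {S5} | {S3,S6} | {S7,S10}.
S6 and S11 end up in different blocks, so they are distinguishable. For instance, the string 'q' is accepted from only S6.

No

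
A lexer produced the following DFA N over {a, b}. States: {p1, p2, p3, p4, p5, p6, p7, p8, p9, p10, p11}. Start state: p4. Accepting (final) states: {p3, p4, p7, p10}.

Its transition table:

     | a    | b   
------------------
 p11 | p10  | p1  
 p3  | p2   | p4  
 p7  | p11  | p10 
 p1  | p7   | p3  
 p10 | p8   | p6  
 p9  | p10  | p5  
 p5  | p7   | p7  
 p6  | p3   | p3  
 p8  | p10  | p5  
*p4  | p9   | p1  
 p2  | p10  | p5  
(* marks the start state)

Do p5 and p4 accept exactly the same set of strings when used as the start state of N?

No

P0 = {p3,p4,p7,p10} | {p1,p2,p5,p6,p8,p9,p11}.
Split {p3,p4,p7,p10} by δ(·,b) → {p3,p7} and {p4,p10}.
On input a, block {p1,p2,p5,p6,p8,p9,p11} splits into {p2,p8,p9,p11} and {p1,p5,p6}.
The partition is now stable with 4 blocks: {p3,p7} | {p2,p8,p9,p11} | {p4,p10} | {p1,p5,p6}.
p5 and p4 end up in different blocks, so they are distinguishable. For instance, the string 'ε' is accepted from only p4.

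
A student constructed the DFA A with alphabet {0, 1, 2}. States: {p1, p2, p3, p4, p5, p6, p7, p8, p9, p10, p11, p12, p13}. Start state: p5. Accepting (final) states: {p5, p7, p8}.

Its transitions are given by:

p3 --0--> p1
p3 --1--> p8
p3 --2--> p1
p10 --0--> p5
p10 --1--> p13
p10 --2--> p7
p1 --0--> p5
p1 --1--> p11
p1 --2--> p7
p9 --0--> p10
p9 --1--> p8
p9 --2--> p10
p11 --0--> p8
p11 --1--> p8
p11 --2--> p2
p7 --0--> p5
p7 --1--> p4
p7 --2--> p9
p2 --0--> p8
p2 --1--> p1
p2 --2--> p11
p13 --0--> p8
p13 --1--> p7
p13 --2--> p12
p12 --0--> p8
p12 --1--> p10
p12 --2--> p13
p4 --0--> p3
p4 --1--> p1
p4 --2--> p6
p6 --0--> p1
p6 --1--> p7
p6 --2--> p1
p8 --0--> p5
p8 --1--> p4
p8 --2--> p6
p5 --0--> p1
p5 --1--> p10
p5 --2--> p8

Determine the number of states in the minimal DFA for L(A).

7

Every state is reachable, so we keep all 13.
P0 = {p5,p7,p8} | {p1,p2,p3,p4,p6,p9,p10,p11,p12,p13}.
Split {p5,p7,p8} by δ(·,0) → {p7,p8} and {p5}.
Refine {p1,p2,p3,p4,p6,p9,p10,p11,p12,p13} on symbol 0: members go to different blocks, giving {p2,p11,p12,p13} and {p3,p4,p6,p9} and {p1,p10}.
Split {p2,p11,p12,p13} by δ(·,1) → {p2,p12} and {p11,p13}.
Split {p3,p4,p6,p9} by δ(·,0) → {p3,p6,p9} and {p4}.
No further refinement is possible. Final partition (7 blocks): {p7,p8} | {p2,p12} | {p5} | {p3,p6,p9} | {p1,p10} | {p11,p13} | {p4}.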